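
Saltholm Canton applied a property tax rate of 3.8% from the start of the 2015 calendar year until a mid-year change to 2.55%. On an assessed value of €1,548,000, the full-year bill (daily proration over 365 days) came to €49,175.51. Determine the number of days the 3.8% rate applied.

183 days

Let d = days at the first rate; then 365 − d days at the second rate.
€1,548,000 × [3.8%·d + 2.55%·(365−d)] / 365 = €49,175.51
Solving gives d = 183, so the new rate took effect on July 3, 2015.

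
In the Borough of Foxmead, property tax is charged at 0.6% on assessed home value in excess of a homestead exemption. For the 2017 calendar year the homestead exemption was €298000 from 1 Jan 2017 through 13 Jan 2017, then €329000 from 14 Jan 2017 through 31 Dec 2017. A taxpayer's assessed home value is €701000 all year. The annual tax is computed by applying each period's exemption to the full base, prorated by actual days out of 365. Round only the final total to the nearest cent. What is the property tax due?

1 Jan – 13 Jan 2017: 13 days, exemption €298000 → (€701000 − €298000) × 0.6% × 13/365 = €86.1205
14 Jan – 31 Dec 2017: 352 days, exemption €329000 → (€701000 − €329000) × 0.6% × 352/365 = €2152.5041
Total = €2238.6247

€2238.62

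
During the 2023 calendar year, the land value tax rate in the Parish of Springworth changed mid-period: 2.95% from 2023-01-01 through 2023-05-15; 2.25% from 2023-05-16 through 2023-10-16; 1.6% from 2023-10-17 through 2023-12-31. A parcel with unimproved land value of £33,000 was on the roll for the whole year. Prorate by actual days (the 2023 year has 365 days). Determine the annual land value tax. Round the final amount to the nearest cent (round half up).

£783.28

2023-01-01 to 2023-05-15: 135 days at 2.95% → £33,000 × 2.95% × 135/365 = £360.0616
2023-05-16 to 2023-10-16: 154 days at 2.25% → £33,000 × 2.25% × 154/365 = £313.2740
2023-10-17 to 2023-12-31: 76 days at 1.6% → £33,000 × 1.6% × 76/365 = £109.9397
Total = £783.2753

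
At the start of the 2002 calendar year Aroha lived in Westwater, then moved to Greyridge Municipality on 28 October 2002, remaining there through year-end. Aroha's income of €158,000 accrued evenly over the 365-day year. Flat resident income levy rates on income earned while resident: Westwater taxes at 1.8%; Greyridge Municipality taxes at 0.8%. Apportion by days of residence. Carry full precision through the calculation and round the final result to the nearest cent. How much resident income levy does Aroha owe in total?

Westwater, 1 January – 27 October 2002: 300 days → €158,000 × 1.8% × 300/365 = €2,337.5342
Greyridge Municipality, 28 October – 31 December 2002: 65 days → €158,000 × 0.8% × 65/365 = €225.0959
Total = €2,562.6301

€2,562.63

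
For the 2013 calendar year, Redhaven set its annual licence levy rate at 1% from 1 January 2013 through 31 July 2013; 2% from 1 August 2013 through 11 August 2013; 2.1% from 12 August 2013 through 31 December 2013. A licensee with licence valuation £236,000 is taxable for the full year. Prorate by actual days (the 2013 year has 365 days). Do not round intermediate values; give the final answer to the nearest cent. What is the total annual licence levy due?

1 January – 31 July 2013: 212 days at 1% → £236,000 × 1% × 212/365 = £1,370.7397
1 August – 11 August 2013: 11 days at 2% → £236,000 × 2% × 11/365 = £142.2466
12 August – 31 December 2013: 142 days at 2.1% → £236,000 × 2.1% × 142/365 = £1,928.0877
Total = £3,441.0740

£3,441.07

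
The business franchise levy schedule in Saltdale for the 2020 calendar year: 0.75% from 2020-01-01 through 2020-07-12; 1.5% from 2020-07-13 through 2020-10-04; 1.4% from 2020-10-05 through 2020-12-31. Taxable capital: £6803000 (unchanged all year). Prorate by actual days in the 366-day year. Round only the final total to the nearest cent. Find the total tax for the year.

2020-01-01 to 2020-07-12: 194 days at 0.75% → £6803000 × 0.75% × 194/366 = £27044.7131
2020-07-13 to 2020-10-04: 84 days at 1.5% → £6803000 × 1.5% × 84/366 = £23420.1639
2020-10-05 to 2020-12-31: 88 days at 1.4% → £6803000 × 1.4% × 88/366 = £22899.7158
Total = £73364.5929

£73364.59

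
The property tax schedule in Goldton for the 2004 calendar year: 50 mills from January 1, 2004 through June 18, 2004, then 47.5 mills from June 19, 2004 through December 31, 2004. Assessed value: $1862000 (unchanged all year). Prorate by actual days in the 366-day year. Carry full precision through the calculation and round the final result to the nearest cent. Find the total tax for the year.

January 1 – June 18, 2004: 170 days at 50 mills → $1862000 × 5% × 170/366 = $43243.1694
June 19 – December 31, 2004: 196 days at 47.5 mills → $1862000 × 4.75% × 196/366 = $47363.9891
Total = $90607.1585

$90607.16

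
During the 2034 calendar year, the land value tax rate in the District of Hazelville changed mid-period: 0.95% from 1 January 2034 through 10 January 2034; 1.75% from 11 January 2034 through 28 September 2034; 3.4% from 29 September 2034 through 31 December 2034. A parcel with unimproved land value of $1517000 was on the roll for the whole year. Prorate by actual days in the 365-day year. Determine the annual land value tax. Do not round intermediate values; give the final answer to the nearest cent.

$32661.22

1 January – 10 January 2034: 10 days at 0.95% → $1517000 × 0.95% × 10/365 = $394.8356
11 January – 28 September 2034: 261 days at 1.75% → $1517000 × 1.75% × 261/365 = $18983.2808
29 September – 31 December 2034: 94 days at 3.4% → $1517000 × 3.4% × 94/365 = $13283.1014
Total = $32661.2178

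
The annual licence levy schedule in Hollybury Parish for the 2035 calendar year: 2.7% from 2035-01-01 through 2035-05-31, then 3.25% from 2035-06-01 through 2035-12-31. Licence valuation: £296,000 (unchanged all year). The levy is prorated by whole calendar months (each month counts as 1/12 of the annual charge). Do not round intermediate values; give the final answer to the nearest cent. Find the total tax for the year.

2035-01-01 to 2035-05-31: 5 months at 2.7% → £296,000 × 2.7% × 5/12 = £3,330.0000
2035-06-01 to 2035-12-31: 7 months at 3.25% → £296,000 × 3.25% × 7/12 = £5,611.6667
Total = £8,941.6667

£8,941.67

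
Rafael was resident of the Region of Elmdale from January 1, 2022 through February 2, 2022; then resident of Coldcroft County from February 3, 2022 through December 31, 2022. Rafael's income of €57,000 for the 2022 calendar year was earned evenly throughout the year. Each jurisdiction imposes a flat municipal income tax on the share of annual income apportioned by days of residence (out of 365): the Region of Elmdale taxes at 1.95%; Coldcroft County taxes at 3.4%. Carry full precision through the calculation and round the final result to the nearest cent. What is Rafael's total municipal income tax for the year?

€1,863.28

The Region of Elmdale, January 1 – February 2, 2022: 33 days → €57,000 × 1.95% × 33/365 = €100.4918
Coldcroft County, February 3 – December 31, 2022: 332 days → €57,000 × 3.4% × 332/365 = €1,762.7836
Total = €1,863.2753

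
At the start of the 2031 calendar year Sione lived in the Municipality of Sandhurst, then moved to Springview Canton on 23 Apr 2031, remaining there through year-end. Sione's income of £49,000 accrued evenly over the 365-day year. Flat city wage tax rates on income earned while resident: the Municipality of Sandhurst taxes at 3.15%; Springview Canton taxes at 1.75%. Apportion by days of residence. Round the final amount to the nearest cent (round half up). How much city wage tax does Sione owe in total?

£1,068.00

The Municipality of Sandhurst, 1 Jan – 22 Apr 2031: 112 days → £49,000 × 3.15% × 112/365 = £473.6219
Springview Canton, 23 Apr – 31 Dec 2031: 253 days → £49,000 × 1.75% × 253/365 = £594.3767
Total = £1,067.9986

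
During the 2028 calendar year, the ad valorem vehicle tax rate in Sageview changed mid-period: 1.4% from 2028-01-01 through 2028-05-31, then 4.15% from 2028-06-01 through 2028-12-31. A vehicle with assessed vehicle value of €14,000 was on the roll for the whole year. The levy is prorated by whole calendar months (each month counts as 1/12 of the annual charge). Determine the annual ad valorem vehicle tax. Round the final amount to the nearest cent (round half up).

€420.58

2028-01-01 to 2028-05-31: 5 months at 1.4% → €14,000 × 1.4% × 5/12 = €81.6667
2028-06-01 to 2028-12-31: 7 months at 4.15% → €14,000 × 4.15% × 7/12 = €338.9167
Total = €420.5833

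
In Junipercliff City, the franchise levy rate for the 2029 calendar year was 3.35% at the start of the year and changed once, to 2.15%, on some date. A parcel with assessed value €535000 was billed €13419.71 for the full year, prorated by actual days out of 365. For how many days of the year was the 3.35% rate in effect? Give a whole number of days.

Let d = days at the first rate; then 365 − d days at the second rate.
€535000 × [3.35%·d + 2.15%·(365−d)] / 365 = €13419.71
Solving gives d = 109, so the new rate took effect on April 20, 2029.

109 days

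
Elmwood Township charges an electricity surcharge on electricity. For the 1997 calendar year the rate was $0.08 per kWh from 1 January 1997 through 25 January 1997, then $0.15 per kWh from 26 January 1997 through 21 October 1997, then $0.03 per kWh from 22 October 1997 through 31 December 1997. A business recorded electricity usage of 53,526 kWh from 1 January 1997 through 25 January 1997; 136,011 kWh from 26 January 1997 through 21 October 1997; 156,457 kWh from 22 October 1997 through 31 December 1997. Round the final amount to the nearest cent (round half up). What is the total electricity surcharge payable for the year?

1 January – 25 January 1997: 53,526 kWh at $0.08/kWh → $4282.08
26 January – 21 October 1997: 136,011 kWh at $0.15/kWh → $20401.65
22 October – 31 December 1997: 156,457 kWh at $0.03/kWh → $4693.71

$29377.44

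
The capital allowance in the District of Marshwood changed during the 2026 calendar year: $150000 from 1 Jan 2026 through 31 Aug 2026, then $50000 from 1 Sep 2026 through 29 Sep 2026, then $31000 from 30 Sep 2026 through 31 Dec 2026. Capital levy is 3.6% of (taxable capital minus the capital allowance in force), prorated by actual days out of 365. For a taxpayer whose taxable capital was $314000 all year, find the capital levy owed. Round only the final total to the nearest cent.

$7281.57

1 Jan – 31 Aug 2026: 243 days, exemption $150000 → ($314000 − $150000) × 3.6% × 243/365 = $3930.6082
1 Sep – 29 Sep 2026: 29 days, exemption $50000 → ($314000 − $50000) × 3.6% × 29/365 = $755.1123
30 Sep – 31 Dec 2026: 93 days, exemption $31000 → ($314000 − $31000) × 3.6% × 93/365 = $2595.8466
Total = $7281.5671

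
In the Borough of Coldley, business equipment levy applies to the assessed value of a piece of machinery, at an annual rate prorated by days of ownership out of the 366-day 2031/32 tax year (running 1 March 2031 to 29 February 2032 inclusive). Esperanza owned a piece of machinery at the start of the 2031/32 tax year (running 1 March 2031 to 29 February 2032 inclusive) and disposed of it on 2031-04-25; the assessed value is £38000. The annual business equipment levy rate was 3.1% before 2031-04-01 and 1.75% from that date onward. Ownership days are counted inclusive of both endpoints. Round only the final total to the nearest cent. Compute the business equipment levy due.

2031-03-01 to 2031-03-31: 31 days at 3.1% → £38000 × 3.1% × 31/366 = £99.7760
2031-04-01 to 2031-04-25: 25 days at 1.75% → £38000 × 1.75% × 25/366 = £45.4235
Total = £145.1995

£145.20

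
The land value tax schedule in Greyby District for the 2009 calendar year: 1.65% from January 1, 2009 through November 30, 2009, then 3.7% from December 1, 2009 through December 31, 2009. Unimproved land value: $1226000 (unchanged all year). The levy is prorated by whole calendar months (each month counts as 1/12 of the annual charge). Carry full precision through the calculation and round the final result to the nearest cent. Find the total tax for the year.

January 1 – November 30, 2009: 11 months at 1.65% → $1226000 × 1.65% × 11/12 = $18543.2500
December 1 – December 31, 2009: 1 month at 3.7% → $1226000 × 3.7% × 1/12 = $3780.1667
Total = $22323.4167

$22323.42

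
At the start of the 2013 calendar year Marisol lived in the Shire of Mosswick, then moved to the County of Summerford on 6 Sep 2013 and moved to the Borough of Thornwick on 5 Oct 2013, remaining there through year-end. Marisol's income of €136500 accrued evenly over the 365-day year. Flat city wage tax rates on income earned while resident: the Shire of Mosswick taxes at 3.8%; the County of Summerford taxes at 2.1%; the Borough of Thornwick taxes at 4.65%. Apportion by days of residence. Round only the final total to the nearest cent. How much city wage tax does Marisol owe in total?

€5282.36

The Shire of Mosswick, 1 Jan – 5 Sep 2013: 248 days → €136500 × 3.8% × 248/365 = €3524.3178
The County of Summerford, 6 Sep – 4 Oct 2013: 29 days → €136500 × 2.1% × 29/365 = €227.7493
The Borough of Thornwick, 5 Oct – 31 Dec 2013: 88 days → €136500 × 4.65% × 88/365 = €1530.2959
Total = €5282.3630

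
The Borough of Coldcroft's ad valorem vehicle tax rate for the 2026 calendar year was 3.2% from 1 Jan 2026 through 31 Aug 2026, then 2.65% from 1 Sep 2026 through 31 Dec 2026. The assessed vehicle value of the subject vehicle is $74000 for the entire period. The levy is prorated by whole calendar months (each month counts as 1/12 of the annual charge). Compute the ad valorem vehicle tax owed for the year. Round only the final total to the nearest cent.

$2232.33

1 Jan – 31 Aug 2026: 8 months at 3.2% → $74000 × 3.2% × 8/12 = $1578.6667
1 Sep – 31 Dec 2026: 4 months at 2.65% → $74000 × 2.65% × 4/12 = $653.6667
Total = $2232.3333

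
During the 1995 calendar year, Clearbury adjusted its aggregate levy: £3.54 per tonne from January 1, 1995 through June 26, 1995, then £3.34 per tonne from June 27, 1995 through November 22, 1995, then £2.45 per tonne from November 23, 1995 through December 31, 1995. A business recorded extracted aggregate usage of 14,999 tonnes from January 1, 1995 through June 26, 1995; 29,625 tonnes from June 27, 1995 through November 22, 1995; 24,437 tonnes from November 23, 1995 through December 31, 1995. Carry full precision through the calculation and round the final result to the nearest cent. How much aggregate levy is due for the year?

£211,914.61

January 1 – June 26, 1995: 14,999 tonnes at £3.54/tonne → £53,096.46
June 27 – November 22, 1995: 29,625 tonnes at £3.34/tonne → £98,947.50
November 23 – December 31, 1995: 24,437 tonnes at £2.45/tonne → £59,870.65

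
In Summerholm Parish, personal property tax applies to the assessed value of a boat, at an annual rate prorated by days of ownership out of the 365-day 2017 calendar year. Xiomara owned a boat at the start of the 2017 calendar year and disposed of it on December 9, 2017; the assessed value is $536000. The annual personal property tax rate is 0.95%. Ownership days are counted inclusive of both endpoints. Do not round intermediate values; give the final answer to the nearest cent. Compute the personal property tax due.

Days held (January 1 – December 9, 2017): 343 out of 365
Tax = $536000 × 0.95% × 343/365 = $4785.0849

$4785.08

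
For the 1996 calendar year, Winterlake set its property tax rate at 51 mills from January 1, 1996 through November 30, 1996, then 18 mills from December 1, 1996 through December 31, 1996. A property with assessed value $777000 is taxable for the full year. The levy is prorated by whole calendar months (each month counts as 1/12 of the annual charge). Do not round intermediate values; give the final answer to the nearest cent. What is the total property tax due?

$37490.25

January 1 – November 30, 1996: 11 months at 51 mills → $777000 × 5.1% × 11/12 = $36324.7500
December 1 – December 31, 1996: 1 month at 18 mills → $777000 × 1.8% × 1/12 = $1165.5000
Total = $37490.2500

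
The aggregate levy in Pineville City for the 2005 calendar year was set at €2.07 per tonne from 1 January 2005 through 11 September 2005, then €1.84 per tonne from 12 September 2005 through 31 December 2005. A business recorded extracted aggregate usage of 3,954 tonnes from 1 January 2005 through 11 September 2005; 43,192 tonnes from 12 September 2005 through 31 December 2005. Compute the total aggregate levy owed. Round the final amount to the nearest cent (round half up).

€87,658.06

1 January – 11 September 2005: 3,954 tonnes at €2.07/tonne → €8,184.78
12 September – 31 December 2005: 43,192 tonnes at €1.84/tonne → €79,473.28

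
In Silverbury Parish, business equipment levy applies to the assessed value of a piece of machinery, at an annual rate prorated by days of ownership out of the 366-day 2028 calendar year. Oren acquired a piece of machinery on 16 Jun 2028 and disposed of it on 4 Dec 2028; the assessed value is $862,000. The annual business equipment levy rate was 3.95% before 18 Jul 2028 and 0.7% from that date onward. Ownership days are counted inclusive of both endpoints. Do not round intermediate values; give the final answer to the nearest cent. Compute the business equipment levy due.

16 Jun – 17 Jul 2028: 32 days at 3.95% → $862,000 × 3.95% × 32/366 = $2,976.9617
18 Jul – 4 Dec 2028: 140 days at 0.7% → $862,000 × 0.7% × 140/366 = $2,308.0874
Total = $5,285.0492

$5,285.05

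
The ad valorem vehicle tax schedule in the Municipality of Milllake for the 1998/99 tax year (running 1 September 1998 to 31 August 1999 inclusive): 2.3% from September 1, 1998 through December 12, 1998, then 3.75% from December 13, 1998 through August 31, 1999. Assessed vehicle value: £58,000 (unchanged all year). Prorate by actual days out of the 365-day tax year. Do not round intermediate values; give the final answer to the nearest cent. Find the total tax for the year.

£1,937.68

September 1 – December 12, 1998: 103 days at 2.3% → £58,000 × 2.3% × 103/365 = £376.4438
December 13, 1998 – August 31, 1999: 262 days at 3.75% → £58,000 × 3.75% × 262/365 = £1,561.2329
Total = £1,937.6767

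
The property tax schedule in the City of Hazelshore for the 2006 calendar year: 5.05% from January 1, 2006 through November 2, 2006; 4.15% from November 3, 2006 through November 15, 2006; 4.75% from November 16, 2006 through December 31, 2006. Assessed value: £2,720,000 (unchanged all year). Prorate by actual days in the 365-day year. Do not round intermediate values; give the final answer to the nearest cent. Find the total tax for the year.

£135,459.73

January 1 – November 2, 2006: 306 days at 5.05% → £2,720,000 × 5.05% × 306/365 = £115,156.6027
November 3 – November 15, 2006: 13 days at 4.15% → £2,720,000 × 4.15% × 13/365 = £4,020.3836
November 16 – December 31, 2006: 46 days at 4.75% → £2,720,000 × 4.75% × 46/365 = £16,282.7397
Total = £135,459.7260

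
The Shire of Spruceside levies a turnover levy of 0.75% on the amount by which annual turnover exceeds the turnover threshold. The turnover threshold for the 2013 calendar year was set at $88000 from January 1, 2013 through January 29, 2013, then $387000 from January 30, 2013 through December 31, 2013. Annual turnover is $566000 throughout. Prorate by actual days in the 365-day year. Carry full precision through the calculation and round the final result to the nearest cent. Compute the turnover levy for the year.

$1520.67

January 1 – January 29, 2013: 29 days, exemption $88000 → ($566000 − $88000) × 0.75% × 29/365 = $284.8356
January 30 – December 31, 2013: 336 days, exemption $387000 → ($566000 − $387000) × 0.75% × 336/365 = $1235.8356
Total = $1520.6712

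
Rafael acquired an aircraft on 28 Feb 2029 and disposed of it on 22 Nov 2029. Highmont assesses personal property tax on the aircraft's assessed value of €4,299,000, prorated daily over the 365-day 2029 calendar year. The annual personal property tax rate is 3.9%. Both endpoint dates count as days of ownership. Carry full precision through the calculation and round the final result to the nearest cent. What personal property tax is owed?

€123,104.52

Days held (28 Feb – 22 Nov 2029): 268 out of 365
Tax = €4,299,000 × 3.9% × 268/365 = €123,104.5151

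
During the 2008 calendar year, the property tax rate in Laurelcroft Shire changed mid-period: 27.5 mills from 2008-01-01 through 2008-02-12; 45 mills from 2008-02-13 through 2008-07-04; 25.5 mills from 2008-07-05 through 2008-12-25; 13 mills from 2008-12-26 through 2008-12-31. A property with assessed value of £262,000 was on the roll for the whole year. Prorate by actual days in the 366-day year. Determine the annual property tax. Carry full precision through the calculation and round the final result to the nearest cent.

2008-01-01 to 2008-02-12: 43 days at 27.5 mills → £262,000 × 2.75% × 43/366 = £846.4891
2008-02-13 to 2008-07-04: 143 days at 45 mills → £262,000 × 4.5% × 143/366 = £4,606.4754
2008-07-05 to 2008-12-25: 174 days at 25.5 mills → £262,000 × 2.55% × 174/366 = £3,176.2131
2008-12-26 to 2008-12-31: 6 days at 13 mills → £262,000 × 1.3% × 6/366 = £55.8361
Total = £8,685.0137

£8,685.01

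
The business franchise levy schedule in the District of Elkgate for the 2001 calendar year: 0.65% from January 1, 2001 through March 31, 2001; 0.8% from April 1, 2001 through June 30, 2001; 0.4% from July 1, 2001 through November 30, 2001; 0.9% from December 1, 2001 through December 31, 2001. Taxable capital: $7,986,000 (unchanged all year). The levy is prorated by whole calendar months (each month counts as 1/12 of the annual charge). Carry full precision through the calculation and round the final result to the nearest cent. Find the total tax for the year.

$48,248.75

January 1 – March 31, 2001: 3 months at 0.65% → $7,986,000 × 0.65% × 3/12 = $12,977.2500
April 1 – June 30, 2001: 3 months at 0.8% → $7,986,000 × 0.8% × 3/12 = $15,972.0000
July 1 – November 30, 2001: 5 months at 0.4% → $7,986,000 × 0.4% × 5/12 = $13,310.0000
December 1 – December 31, 2001: 1 month at 0.9% → $7,986,000 × 0.9% × 1/12 = $5,989.5000
Total = $48,248.7500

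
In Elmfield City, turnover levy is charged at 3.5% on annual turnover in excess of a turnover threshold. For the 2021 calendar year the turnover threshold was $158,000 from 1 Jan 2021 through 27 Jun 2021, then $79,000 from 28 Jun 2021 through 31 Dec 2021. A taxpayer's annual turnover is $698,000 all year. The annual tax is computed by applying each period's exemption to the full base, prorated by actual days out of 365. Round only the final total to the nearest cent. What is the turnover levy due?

$20,316.59

1 Jan – 27 Jun 2021: 178 days, exemption $158,000 → ($698,000 − $158,000) × 3.5% × 178/365 = $9,216.9863
28 Jun – 31 Dec 2021: 187 days, exemption $79,000 → ($698,000 − $79,000) × 3.5% × 187/365 = $11,099.6027
Total = $20,316.5890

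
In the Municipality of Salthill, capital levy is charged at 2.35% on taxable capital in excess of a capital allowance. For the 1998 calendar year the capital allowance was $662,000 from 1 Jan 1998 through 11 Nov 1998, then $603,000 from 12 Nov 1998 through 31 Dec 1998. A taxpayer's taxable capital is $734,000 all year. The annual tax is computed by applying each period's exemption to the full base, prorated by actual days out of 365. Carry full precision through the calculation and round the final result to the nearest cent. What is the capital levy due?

$1,881.93

1 Jan – 11 Nov 1998: 315 days, exemption $662,000 → ($734,000 − $662,000) × 2.35% × 315/365 = $1,460.2192
12 Nov – 31 Dec 1998: 50 days, exemption $603,000 → ($734,000 − $603,000) × 2.35% × 50/365 = $421.7123
Total = $1,881.9315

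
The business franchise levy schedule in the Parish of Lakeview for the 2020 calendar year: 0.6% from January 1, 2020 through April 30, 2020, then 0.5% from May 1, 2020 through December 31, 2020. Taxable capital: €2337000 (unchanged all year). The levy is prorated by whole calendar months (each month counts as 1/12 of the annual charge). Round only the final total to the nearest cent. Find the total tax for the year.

€12464.00

January 1 – April 30, 2020: 4 months at 0.6% → €2337000 × 0.6% × 4/12 = €4674.0000
May 1 – December 31, 2020: 8 months at 0.5% → €2337000 × 0.5% × 8/12 = €7790.0000
Total = €12464.0000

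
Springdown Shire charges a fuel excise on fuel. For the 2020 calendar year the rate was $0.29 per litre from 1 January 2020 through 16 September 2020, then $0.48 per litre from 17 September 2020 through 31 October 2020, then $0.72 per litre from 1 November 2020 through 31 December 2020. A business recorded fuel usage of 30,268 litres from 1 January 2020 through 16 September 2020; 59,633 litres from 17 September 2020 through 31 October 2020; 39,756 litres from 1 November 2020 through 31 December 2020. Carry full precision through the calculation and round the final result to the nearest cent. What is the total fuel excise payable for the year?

1 January – 16 September 2020: 30,268 litres at $0.29/litre → $8,777.72
17 September – 31 October 2020: 59,633 litres at $0.48/litre → $28,623.84
1 November – 31 December 2020: 39,756 litres at $0.72/litre → $28,624.32

$66,025.88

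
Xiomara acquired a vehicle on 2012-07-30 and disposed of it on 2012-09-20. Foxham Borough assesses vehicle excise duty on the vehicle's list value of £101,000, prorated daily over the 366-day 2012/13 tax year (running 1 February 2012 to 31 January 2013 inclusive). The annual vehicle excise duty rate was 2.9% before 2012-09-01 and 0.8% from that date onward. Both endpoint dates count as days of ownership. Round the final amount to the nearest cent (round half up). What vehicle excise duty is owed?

£308.24

2012-07-30 to 2012-08-31: 33 days at 2.9% → £101,000 × 2.9% × 33/366 = £264.0902
2012-09-01 to 2012-09-20: 20 days at 0.8% → £101,000 × 0.8% × 20/366 = £44.1530
Total = £308.2432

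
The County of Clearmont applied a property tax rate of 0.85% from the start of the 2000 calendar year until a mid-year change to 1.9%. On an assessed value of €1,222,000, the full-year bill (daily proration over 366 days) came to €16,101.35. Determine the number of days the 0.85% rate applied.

Let d = days at the first rate; then 366 − d days at the second rate.
€1,222,000 × [0.85%·d + 1.9%·(366−d)] / 366 = €16,101.35
Solving gives d = 203, so the new rate took effect on 22 July 2000.

203 days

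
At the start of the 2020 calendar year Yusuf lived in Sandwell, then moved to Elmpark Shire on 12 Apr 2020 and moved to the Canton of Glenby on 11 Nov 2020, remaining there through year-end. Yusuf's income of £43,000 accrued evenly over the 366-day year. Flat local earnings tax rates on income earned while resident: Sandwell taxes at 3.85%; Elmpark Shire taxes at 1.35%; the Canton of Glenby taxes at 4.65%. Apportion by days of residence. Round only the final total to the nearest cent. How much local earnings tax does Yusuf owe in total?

£1,077.82

Sandwell, 1 Jan – 11 Apr 2020: 102 days → £43,000 × 3.85% × 102/366 = £461.3689
Elmpark Shire, 12 Apr – 10 Nov 2020: 213 days → £43,000 × 1.35% × 213/366 = £337.8320
The Canton of Glenby, 11 Nov – 31 Dec 2020: 51 days → £43,000 × 4.65% × 51/366 = £278.6189
Total = £1,077.8197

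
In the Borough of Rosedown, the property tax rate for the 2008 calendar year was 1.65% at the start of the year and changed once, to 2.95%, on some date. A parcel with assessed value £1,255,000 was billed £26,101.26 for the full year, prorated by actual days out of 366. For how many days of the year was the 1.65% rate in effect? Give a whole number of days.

245 days

Let d = days at the first rate; then 366 − d days at the second rate.
£1,255,000 × [1.65%·d + 2.95%·(366−d)] / 366 = £26,101.26
Solving gives d = 245, so the new rate took effect on 2 Sep 2008.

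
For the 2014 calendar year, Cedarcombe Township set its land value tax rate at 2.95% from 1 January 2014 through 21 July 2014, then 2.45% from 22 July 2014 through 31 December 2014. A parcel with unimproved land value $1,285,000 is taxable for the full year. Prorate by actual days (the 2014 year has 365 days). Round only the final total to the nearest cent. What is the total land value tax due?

$35,038.25

1 January – 21 July 2014: 202 days at 2.95% → $1,285,000 × 2.95% × 202/365 = $20,978.9452
22 July – 31 December 2014: 163 days at 2.45% → $1,285,000 × 2.45% × 163/365 = $14,059.3082
Total = $35,038.2534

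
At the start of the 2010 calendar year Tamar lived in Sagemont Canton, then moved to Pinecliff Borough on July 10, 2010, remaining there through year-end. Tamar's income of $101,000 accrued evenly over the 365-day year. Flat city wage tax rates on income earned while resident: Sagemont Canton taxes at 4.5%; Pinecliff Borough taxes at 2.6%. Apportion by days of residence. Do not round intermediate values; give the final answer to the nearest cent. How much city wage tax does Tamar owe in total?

Sagemont Canton, January 1 – July 9, 2010: 190 days → $101,000 × 4.5% × 190/365 = $2,365.8904
Pinecliff Borough, July 10 – December 31, 2010: 175 days → $101,000 × 2.6% × 175/365 = $1,259.0411
Total = $3,624.9315

$3,624.93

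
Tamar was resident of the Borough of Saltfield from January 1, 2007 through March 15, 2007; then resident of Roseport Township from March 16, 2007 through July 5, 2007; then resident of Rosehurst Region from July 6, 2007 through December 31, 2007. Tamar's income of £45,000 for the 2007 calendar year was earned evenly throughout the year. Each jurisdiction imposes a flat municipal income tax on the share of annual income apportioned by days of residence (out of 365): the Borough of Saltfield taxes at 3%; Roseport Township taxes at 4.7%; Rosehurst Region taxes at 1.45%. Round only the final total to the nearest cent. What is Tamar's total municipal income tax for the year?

£1,242.68

The Borough of Saltfield, January 1 – March 15, 2007: 74 days → £45,000 × 3% × 74/365 = £273.6986
Roseport Township, March 16 – July 5, 2007: 112 days → £45,000 × 4.7% × 112/365 = £648.9863
Rosehurst Region, July 6 – December 31, 2007: 179 days → £45,000 × 1.45% × 179/365 = £319.9932
Total = £1,242.6781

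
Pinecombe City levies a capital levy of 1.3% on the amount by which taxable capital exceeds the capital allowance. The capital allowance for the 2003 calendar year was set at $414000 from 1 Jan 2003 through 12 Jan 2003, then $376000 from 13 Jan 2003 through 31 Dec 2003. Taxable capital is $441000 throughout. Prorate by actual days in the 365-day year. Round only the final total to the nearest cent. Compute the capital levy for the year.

$828.76

1 Jan – 12 Jan 2003: 12 days, exemption $414000 → ($441000 − $414000) × 1.3% × 12/365 = $11.5397
13 Jan – 31 Dec 2003: 353 days, exemption $376000 → ($441000 − $376000) × 1.3% × 353/365 = $817.2192
Total = $828.7589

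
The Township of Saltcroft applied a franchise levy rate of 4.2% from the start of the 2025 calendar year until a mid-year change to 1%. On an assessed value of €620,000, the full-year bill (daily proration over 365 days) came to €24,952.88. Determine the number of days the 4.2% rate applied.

345 days

Let d = days at the first rate; then 365 − d days at the second rate.
€620,000 × [4.2%·d + 1%·(365−d)] / 365 = €24,952.88
Solving gives d = 345, so the new rate took effect on 12 December 2025.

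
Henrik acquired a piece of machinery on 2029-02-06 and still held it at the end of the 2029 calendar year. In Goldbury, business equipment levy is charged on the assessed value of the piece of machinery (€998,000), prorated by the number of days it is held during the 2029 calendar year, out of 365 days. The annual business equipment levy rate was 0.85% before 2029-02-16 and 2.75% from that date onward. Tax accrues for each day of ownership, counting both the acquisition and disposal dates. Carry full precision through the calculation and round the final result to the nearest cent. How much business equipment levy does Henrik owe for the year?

€24,218.59

2029-02-06 to 2029-02-15: 10 days at 0.85% → €998,000 × 0.85% × 10/365 = €232.4110
2029-02-16 to 2029-12-31: 319 days at 2.75% → €998,000 × 2.75% × 319/365 = €23,986.1781
Total = €24,218.5890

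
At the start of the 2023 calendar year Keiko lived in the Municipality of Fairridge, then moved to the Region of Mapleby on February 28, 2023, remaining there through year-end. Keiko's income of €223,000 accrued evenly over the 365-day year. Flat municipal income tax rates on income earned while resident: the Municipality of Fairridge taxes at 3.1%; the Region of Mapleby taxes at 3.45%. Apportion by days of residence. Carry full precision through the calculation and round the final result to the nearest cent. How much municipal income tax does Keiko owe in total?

The Municipality of Fairridge, January 1 – February 27, 2023: 58 days → €223,000 × 3.1% × 58/365 = €1,098.5041
The Region of Mapleby, February 28 – December 31, 2023: 307 days → €223,000 × 3.45% × 307/365 = €6,470.9712
Total = €7,569.4753

€7,569.48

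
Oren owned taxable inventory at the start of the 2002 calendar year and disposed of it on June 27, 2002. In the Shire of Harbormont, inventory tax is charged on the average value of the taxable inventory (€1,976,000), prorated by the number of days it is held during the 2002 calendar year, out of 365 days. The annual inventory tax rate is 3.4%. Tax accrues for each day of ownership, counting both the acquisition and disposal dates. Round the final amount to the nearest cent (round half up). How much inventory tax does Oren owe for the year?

Days held (January 1 – June 27, 2002): 178 out of 365
Tax = €1,976,000 × 3.4% × 178/365 = €32,763.7041

€32,763.70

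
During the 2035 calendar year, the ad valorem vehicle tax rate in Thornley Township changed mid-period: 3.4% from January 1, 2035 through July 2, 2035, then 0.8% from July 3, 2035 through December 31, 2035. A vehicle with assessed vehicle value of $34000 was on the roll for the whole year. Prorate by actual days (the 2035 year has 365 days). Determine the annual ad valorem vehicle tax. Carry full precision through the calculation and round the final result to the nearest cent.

$715.21

January 1 – July 2, 2035: 183 days at 3.4% → $34000 × 3.4% × 183/365 = $579.5836
July 3 – December 31, 2035: 182 days at 0.8% → $34000 × 0.8% × 182/365 = $135.6274
Total = $715.2110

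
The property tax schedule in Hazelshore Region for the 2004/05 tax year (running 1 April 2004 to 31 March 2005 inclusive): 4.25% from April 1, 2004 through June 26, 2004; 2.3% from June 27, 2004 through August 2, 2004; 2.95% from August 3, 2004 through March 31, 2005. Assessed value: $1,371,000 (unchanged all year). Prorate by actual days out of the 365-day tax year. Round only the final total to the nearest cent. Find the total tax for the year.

April 1 – June 26, 2004: 87 days at 4.25% → $1,371,000 × 4.25% × 87/365 = $13,888.4178
June 27 – August 2, 2004: 37 days at 2.3% → $1,371,000 × 2.3% × 37/365 = $3,196.4959
August 3, 2004 – March 31, 2005: 241 days at 2.95% → $1,371,000 × 2.95% × 241/365 = $26,704.4507
Total = $43,789.3644

$43,789.36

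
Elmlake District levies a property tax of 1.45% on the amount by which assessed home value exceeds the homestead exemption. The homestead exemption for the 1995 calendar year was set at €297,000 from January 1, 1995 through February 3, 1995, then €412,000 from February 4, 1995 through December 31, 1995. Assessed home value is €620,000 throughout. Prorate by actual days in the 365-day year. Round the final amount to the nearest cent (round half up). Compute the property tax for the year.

€3,171.33

January 1 – February 3, 1995: 34 days, exemption €297,000 → (€620,000 − €297,000) × 1.45% × 34/365 = €436.2712
February 4 – December 31, 1995: 331 days, exemption €412,000 → (€620,000 − €412,000) × 1.45% × 331/365 = €2,735.0575
Total = €3,171.3288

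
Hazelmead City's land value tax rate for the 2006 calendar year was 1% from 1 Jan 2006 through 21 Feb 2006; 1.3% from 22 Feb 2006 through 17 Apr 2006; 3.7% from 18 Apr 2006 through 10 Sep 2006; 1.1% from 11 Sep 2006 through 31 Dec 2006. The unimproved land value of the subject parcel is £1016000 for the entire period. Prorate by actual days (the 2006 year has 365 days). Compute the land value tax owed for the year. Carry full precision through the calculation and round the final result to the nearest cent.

1 Jan – 21 Feb 2006: 52 days at 1% → £1016000 × 1% × 52/365 = £1447.4521
22 Feb – 17 Apr 2006: 55 days at 1.3% → £1016000 × 1.3% × 55/365 = £1990.2466
18 Apr – 10 Sep 2006: 146 days at 3.7% → £1016000 × 3.7% × 146/365 = £15036.8000
11 Sep – 31 Dec 2006: 112 days at 1.1% → £1016000 × 1.1% × 112/365 = £3429.3479
Total = £21903.8466

£21903.85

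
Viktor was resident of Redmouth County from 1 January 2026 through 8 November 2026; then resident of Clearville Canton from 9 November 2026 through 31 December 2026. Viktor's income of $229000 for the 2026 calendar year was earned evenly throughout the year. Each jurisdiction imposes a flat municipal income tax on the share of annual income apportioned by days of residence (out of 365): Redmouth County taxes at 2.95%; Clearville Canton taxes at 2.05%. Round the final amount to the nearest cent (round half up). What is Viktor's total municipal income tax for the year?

$6456.23

Redmouth County, 1 January – 8 November 2026: 312 days → $229000 × 2.95% × 312/365 = $5774.5644
Clearville Canton, 9 November – 31 December 2026: 53 days → $229000 × 2.05% × 53/365 = $681.6671
Total = $6456.2315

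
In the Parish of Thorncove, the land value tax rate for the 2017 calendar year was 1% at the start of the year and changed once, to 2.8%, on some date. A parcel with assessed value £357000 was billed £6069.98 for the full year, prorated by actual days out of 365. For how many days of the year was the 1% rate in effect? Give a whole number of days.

Let d = days at the first rate; then 365 − d days at the second rate.
£357000 × [1%·d + 2.8%·(365−d)] / 365 = £6069.98
Solving gives d = 223, so the new rate took effect on 12 Aug 2017.

223 days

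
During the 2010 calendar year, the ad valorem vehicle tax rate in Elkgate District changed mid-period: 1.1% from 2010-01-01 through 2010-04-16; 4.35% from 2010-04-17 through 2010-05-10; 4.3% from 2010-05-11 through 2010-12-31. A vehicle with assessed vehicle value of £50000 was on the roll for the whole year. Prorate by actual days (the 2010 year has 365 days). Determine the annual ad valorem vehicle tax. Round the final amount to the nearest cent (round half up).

2010-01-01 to 2010-04-16: 106 days at 1.1% → £50000 × 1.1% × 106/365 = £159.7260
2010-04-17 to 2010-05-10: 24 days at 4.35% → £50000 × 4.35% × 24/365 = £143.0137
2010-05-11 to 2010-12-31: 235 days at 4.3% → £50000 × 4.3% × 235/365 = £1384.2466
Total = £1686.9863

£1686.99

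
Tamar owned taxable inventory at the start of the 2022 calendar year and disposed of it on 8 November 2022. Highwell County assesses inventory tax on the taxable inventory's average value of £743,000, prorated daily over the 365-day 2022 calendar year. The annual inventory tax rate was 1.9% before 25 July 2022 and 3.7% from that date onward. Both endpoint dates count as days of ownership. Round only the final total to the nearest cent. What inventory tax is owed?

1 January – 24 July 2022: 205 days at 1.9% → £743,000 × 1.9% × 205/365 = £7,928.7260
25 July – 8 November 2022: 107 days at 3.7% → £743,000 × 3.7% × 107/365 = £8,059.0055
Total = £15,987.7315

£15,987.73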